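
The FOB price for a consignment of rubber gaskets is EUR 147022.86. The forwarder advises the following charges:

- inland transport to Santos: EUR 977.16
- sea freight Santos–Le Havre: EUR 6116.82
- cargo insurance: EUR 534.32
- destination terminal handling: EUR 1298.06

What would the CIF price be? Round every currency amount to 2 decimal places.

CIF price: EUR 153674.00

Not relevant to the conversion: inland to port — on the seller under both FOB and CIF; already in the FOB price and stays in the CIF price. destination terminal — on the buyer under both terms; not part of either seller's price.
From FOB to CIF, the seller additionally bears: freight, insurance.
CIF price = 147022.86 + 6116.82 + 534.32 = 153674.00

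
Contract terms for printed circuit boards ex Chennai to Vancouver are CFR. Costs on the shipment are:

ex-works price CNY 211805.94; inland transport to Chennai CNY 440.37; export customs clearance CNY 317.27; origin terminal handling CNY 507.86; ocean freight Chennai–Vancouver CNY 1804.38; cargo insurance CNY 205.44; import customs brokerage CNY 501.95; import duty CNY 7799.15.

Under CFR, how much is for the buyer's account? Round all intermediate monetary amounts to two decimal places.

Buyer's account: CNY 8506.54

CFR: the seller pays costs through ocean freight to the destination port, but not insurance.
Seller's account: goods 211805.94 + inland to port 440.37 + export clearance 317.27 + origin terminal 507.86 + freight 1804.38 = 214875.82
Buyer's account: insurance 205.44 + brokerage 501.95 + duty 7799.15 = 8506.54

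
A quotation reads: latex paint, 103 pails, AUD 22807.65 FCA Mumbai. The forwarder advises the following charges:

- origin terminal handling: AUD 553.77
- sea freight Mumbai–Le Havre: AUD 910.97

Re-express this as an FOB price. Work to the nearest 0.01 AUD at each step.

Not relevant to the conversion: freight — on the buyer under both terms; not part of either seller's price.
From FCA to FOB, the seller additionally bears: origin terminal.
FOB price = 22807.65 + 553.77 = 23361.42

FOB price: AUD 23361.42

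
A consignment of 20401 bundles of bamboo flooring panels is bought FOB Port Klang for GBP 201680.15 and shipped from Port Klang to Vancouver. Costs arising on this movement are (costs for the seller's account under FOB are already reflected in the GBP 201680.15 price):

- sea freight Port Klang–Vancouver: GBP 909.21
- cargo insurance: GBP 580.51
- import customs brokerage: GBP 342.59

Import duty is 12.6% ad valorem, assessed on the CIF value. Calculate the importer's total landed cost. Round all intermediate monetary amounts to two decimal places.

Total landed cost: GBP 229111.86

FOB: the seller bears costs until goods are on board at the origin port; the buyer bears freight, insurance and all costs thereafter.
CIF value = FOB price + freight + insurance = 201680.15 + 909.21 + 580.51 = 203169.87
Import duty = 203169.87 × 12.6% = 25599.40
Buyer bears: freight 909.21 + insurance 580.51 + brokerage 342.59 + duty 25599.40 = 27431.71
Landed cost = invoice 201680.15 + 27431.71 = 229111.86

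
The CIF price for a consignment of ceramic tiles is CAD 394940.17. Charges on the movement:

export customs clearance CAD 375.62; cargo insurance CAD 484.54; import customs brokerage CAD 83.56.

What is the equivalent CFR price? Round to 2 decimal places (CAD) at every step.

CFR price: CAD 394455.63

Not relevant to the conversion: export clearance — on the seller under both CIF and CFR; already in the CIF price and stays in the CFR price. brokerage — on the buyer under both terms; not part of either seller's price.
From CIF to CFR, the seller no longer bears: insurance.
CFR price = 394940.17 − 484.54 = 394455.63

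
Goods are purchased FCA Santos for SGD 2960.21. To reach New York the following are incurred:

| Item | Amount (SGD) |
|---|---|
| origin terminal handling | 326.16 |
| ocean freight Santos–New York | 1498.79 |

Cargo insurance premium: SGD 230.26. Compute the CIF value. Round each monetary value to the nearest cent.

CIF value: SGD 5015.42

CIF = FCA price + pre-shipment costs + freight + insurance
CIF = 2960.21 + 326.16 + 1498.79 + 230.26 = 5015.42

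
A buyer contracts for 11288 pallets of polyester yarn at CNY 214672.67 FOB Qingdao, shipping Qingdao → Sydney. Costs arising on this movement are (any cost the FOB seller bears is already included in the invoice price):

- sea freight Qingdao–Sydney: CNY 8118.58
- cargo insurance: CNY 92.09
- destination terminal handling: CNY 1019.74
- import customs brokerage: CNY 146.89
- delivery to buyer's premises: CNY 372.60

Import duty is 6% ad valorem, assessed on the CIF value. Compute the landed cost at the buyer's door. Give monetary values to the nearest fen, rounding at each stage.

Total landed cost: CNY 237795.57

FOB: the seller bears costs until goods are on board at the origin port; the buyer bears freight, insurance and all costs thereafter.
CIF value = FOB price + freight + insurance = 214672.67 + 8118.58 + 92.09 = 222883.34
Import duty = 222883.34 × 6% = 13373.00
Buyer bears: freight 8118.58 + insurance 92.09 + destination terminal 1019.74 + brokerage 146.89 + delivery 372.60 + duty 13373.00 = 23122.90
Landed cost = invoice 214672.67 + 23122.90 = 237795.57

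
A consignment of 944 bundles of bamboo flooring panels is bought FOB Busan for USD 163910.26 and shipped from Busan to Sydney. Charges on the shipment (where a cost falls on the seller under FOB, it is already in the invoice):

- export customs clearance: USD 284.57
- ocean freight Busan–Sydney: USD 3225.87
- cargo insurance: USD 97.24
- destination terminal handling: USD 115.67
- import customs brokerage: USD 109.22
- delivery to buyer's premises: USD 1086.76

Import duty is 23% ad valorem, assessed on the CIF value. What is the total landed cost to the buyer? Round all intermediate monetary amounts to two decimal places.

FOB: the seller bears costs until goods are on board at the origin port; the buyer bears freight, insurance and all costs thereafter.
Already in the invoice (seller's account under FOB): export clearance — exclude.
CIF value = FOB price + freight + insurance = 163910.26 + 3225.87 + 97.24 = 167233.37
Import duty = 167233.37 × 23% = 38463.68
Buyer bears: freight 3225.87 + insurance 97.24 + destination terminal 115.67 + brokerage 109.22 + delivery 1086.76 + duty 38463.68 = 43098.44
Landed cost = invoice 163910.26 + 43098.44 = 207008.70

Total landed cost: USD 207008.70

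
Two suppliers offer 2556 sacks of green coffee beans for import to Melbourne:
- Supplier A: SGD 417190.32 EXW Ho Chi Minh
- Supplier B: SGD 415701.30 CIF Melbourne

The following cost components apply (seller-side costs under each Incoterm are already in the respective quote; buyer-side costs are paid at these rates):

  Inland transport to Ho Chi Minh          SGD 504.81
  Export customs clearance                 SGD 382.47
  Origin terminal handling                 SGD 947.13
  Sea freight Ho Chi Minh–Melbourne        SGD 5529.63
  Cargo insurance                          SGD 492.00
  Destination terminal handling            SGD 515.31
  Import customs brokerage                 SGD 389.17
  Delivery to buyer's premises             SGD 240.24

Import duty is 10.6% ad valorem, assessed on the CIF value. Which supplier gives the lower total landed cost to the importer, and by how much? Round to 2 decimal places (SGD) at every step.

Supplier B is cheaper by SGD 10335.63

Supplier A (EXW):
CIF value = EXW price + inland to port + export clearance + origin terminal + freight + insurance = 417190.32 + 504.81 + 382.47 + 947.13 + 5529.63 + 492.00 = 425046.36
Import duty = 425046.36 × 10.6% = 45054.91
Buyer bears (A): 504.81 + 382.47 + 947.13 + 5529.63 + 492.00 + 515.31 + 389.17 + 240.24 = 9000.76
Landed cost (A) = invoice 417190.32 + 9000.76 + duty 45054.91 = 471245.99
Supplier B (CIF):
The CIF price already equals the CIF value: 415701.30
Import duty = 415701.30 × 10.6% = 44064.34
Buyer bears (B): 515.31 + 389.17 + 240.24 = 1144.72
Landed cost (B) = invoice 415701.30 + 1144.72 + duty 44064.34 = 460910.36
Difference = |471245.99 − 460910.36| = 10335.63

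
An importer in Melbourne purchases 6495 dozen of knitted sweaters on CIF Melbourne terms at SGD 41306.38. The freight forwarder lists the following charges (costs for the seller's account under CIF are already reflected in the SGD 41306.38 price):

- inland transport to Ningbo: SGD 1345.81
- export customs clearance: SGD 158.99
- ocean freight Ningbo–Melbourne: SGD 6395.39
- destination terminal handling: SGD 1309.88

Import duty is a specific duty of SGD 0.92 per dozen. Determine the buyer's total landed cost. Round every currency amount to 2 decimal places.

Total landed cost: SGD 48591.66

CIF: the seller pays costs through ocean freight and marine insurance to the destination port.
Already in the invoice (seller's account under CIF): inland to port, export clearance, freight — exclude.
The CIF price already equals the CIF value: 41306.38
Import duty = 6495 × 0.92 = 5975.40
Buyer bears: destination terminal 1309.88 + duty 5975.40 = 7285.28
Landed cost = invoice 41306.38 + 7285.28 = 48591.66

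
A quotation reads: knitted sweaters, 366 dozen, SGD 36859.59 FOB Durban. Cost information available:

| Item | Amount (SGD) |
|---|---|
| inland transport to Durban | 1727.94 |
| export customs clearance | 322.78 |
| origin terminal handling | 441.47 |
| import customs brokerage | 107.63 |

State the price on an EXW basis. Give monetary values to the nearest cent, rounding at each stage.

EXW price: SGD 34367.40

Not relevant to the conversion: brokerage — on the buyer under both terms; not part of either seller's price.
From FOB to EXW, the seller no longer bears: inland to port, export clearance, origin terminal.
EXW price = 36859.59 − 1727.94 − 322.78 − 441.47 = 34367.40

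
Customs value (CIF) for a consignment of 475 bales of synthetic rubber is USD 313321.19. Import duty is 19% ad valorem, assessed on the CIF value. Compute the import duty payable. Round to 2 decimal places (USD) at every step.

Import duty = 313321.19 × 19% = 59531.03

Import duty: USD 59531.03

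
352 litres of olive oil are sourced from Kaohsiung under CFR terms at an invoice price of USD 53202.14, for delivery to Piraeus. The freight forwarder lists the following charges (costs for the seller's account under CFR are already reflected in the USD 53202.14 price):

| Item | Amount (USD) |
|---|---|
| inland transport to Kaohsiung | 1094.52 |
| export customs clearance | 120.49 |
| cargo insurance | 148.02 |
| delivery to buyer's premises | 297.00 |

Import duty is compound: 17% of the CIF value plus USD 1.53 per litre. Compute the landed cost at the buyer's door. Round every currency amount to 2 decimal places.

Total landed cost: USD 63255.25

CFR: the seller pays costs through ocean freight to the destination port, but not insurance.
Already in the invoice (seller's account under CFR): inland to port, export clearance — exclude.
CIF value = CFR price + insurance = 53202.14 + 148.02 = 53350.16
Ad valorem component: 53350.16 × 17% = 9069.53
Specific component: 352 × 1.53 = 538.56
Import duty = 9069.53 + 538.56 = 9608.09
Buyer bears: insurance 148.02 + delivery 297.00 + duty 9608.09 = 10053.11
Landed cost = invoice 53202.14 + 10053.11 = 63255.25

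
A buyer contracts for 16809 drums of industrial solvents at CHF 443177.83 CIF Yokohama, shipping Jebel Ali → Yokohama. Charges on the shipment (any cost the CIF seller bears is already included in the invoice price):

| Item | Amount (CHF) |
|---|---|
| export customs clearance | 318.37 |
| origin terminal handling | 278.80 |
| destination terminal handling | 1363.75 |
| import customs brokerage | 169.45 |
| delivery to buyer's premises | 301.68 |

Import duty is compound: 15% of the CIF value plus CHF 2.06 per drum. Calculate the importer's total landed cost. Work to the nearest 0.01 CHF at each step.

CIF: the seller pays costs through ocean freight and marine insurance to the destination port.
Already in the invoice (seller's account under CIF): export clearance, origin terminal — exclude.
The CIF price already equals the CIF value: 443177.83
Ad valorem component: 443177.83 × 15% = 66476.67
Specific component: 16809 × 2.06 = 34626.54
Import duty = 66476.67 + 34626.54 = 101103.21
Buyer bears: destination terminal 1363.75 + brokerage 169.45 + delivery 301.68 + duty 101103.21 = 102938.09
Landed cost = invoice 443177.83 + 102938.09 = 546115.92

Total landed cost: CHF 546115.92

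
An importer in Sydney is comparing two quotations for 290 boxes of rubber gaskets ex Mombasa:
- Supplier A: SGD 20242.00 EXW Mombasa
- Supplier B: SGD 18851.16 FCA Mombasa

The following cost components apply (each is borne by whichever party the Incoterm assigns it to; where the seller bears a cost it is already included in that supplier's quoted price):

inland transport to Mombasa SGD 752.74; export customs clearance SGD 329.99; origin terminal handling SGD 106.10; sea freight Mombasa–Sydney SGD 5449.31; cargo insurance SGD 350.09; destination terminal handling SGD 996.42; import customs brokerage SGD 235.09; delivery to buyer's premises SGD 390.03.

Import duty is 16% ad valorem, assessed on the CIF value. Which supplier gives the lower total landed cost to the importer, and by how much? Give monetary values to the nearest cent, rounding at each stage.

Supplier B is cheaper by SGD 2869.34

Supplier A (EXW):
CIF value = EXW price + inland to port + export clearance + origin terminal + freight + insurance = 20242.00 + 752.74 + 329.99 + 106.10 + 5449.31 + 350.09 = 27230.23
Import duty = 27230.23 × 16% = 4356.84
Buyer bears (A): 752.74 + 329.99 + 106.10 + 5449.31 + 350.09 + 996.42 + 235.09 + 390.03 = 8609.77
Landed cost (A) = invoice 20242.00 + 8609.77 + duty 4356.84 = 33208.61
Supplier B (FCA):
CIF value = FCA price + origin terminal + freight + insurance = 18851.16 + 106.10 + 5449.31 + 350.09 = 24756.66
Import duty = 24756.66 × 16% = 3961.07
Buyer bears (B): 106.10 + 5449.31 + 350.09 + 996.42 + 235.09 + 390.03 = 7527.04
Landed cost (B) = invoice 18851.16 + 7527.04 + duty 3961.07 = 30339.27
Difference = |33208.61 − 30339.27| = 2869.34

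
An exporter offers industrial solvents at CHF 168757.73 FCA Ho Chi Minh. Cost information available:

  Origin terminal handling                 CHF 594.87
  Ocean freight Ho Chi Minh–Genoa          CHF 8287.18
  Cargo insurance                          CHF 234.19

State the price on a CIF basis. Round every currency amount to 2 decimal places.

CIF price: CHF 177873.97

From FCA to CIF, the seller additionally bears: origin terminal, freight, insurance.
CIF price = 168757.73 + 594.87 + 8287.18 + 234.19 = 177873.97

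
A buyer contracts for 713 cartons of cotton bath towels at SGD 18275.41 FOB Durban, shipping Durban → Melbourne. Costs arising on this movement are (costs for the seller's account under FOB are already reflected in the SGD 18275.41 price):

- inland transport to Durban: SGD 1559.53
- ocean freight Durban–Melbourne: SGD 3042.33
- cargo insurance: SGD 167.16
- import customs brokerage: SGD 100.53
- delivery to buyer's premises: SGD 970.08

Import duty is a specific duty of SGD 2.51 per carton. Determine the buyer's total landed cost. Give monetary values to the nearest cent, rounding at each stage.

Total landed cost: SGD 24345.14

FOB: the seller bears costs until goods are on board at the origin port; the buyer bears freight, insurance and all costs thereafter.
Already in the invoice (seller's account under FOB): inland to port — exclude.
CIF value = FOB price + freight + insurance = 18275.41 + 3042.33 + 167.16 = 21484.90
Import duty = 713 × 2.51 = 1789.63
Buyer bears: freight 3042.33 + insurance 167.16 + brokerage 100.53 + delivery 970.08 + duty 1789.63 = 6069.73
Landed cost = invoice 18275.41 + 6069.73 = 24345.14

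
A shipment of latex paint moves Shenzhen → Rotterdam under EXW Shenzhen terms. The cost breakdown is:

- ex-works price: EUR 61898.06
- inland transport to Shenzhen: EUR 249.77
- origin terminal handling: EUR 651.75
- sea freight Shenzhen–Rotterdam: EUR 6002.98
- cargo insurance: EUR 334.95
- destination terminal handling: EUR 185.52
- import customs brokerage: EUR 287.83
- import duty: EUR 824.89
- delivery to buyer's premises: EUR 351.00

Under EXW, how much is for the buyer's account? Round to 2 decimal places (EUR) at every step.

EXW: the seller makes goods available at their premises; the buyer bears all onward costs.
Seller's account: goods 61898.06 = 61898.06
Buyer's account: inland to port 249.77 + origin terminal 651.75 + freight 6002.98 + insurance 334.95 + destination terminal 185.52 + brokerage 287.83 + duty 824.89 + delivery 351.00 = 8888.69

Buyer's account: EUR 8888.69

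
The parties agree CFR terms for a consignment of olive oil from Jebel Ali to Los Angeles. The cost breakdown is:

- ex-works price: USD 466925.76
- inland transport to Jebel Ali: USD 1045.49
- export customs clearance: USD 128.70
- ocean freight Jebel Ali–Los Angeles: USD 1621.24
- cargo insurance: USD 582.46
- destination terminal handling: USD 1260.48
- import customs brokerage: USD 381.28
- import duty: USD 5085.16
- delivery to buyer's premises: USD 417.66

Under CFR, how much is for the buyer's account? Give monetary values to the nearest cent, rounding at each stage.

Buyer's account: USD 7727.04

CFR: the seller pays costs through ocean freight to the destination port, but not insurance.
Seller's account: goods 466925.76 + inland to port 1045.49 + export clearance 128.70 + freight 1621.24 = 469721.19
Buyer's account: insurance 582.46 + destination terminal 1260.48 + brokerage 381.28 + duty 5085.16 + delivery 417.66 = 7727.04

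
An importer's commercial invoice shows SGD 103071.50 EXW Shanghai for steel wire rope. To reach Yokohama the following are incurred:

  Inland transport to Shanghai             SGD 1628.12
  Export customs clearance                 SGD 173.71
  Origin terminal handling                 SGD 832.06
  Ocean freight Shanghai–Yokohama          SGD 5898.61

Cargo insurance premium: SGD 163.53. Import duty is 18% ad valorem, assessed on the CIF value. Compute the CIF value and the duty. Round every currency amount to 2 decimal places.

CIF value: SGD 111767.53; import duty: SGD 20118.16

CIF = EXW price + pre-shipment costs + freight + insurance
CIF = 103071.50 + 1628.12 + 173.71 + 832.06 + 5898.61 + 163.53 = 111767.53
Import duty = 111767.53 × 18% = 20118.16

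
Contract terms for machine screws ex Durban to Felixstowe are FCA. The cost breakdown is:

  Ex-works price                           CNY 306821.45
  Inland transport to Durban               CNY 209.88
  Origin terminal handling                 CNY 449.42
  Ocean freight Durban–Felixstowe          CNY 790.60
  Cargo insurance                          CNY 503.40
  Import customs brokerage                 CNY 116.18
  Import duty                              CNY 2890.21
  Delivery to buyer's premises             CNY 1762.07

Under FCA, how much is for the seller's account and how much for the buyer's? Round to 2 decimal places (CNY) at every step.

Seller: CNY 307031.33; buyer: CNY 6511.88

FCA: the seller delivers export-cleared goods to the carrier; the buyer bears costs from that point.
Seller's account: goods 306821.45 + inland to port 209.88 = 307031.33
Buyer's account: origin terminal 449.42 + freight 790.60 + insurance 503.40 + brokerage 116.18 + duty 2890.21 + delivery 1762.07 = 6511.88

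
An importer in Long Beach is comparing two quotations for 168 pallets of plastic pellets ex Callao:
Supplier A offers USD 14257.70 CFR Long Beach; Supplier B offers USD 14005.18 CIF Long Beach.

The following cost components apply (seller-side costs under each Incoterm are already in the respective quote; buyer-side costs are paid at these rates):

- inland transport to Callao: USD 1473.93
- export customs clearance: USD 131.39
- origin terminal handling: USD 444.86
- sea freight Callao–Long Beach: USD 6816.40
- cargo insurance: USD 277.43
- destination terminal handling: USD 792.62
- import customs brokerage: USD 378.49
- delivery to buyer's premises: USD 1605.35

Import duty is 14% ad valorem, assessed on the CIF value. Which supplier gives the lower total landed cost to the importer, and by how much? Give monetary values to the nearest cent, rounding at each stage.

Supplier B is cheaper by USD 604.14

Supplier A (CFR):
CIF value = CFR price + insurance = 14257.70 + 277.43 = 14535.13
Import duty = 14535.13 × 14% = 2034.92
Buyer bears (A): 277.43 + 792.62 + 378.49 + 1605.35 = 3053.89
Landed cost (A) = invoice 14257.70 + 3053.89 + duty 2034.92 = 19346.51
Supplier B (CIF):
The CIF price already equals the CIF value: 14005.18
Import duty = 14005.18 × 14% = 1960.73
Buyer bears (B): 792.62 + 378.49 + 1605.35 = 2776.46
Landed cost (B) = invoice 14005.18 + 2776.46 + duty 1960.73 = 18742.37
Difference = |19346.51 − 18742.37| = 604.14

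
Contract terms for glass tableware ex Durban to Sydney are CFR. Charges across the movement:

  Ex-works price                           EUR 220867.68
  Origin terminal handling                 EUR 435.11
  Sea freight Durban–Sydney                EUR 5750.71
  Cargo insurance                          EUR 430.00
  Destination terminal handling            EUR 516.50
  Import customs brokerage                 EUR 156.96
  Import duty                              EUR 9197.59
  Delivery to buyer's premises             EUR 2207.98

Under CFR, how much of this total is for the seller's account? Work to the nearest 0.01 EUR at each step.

CFR: the seller pays costs through ocean freight to the destination port, but not insurance.
Seller's account: goods 220867.68 + origin terminal 435.11 + freight 5750.71 = 227053.50
Buyer's account: insurance 430.00 + destination terminal 516.50 + brokerage 156.96 + duty 9197.59 + delivery 2207.98 = 12509.03

Seller's account: EUR 227053.50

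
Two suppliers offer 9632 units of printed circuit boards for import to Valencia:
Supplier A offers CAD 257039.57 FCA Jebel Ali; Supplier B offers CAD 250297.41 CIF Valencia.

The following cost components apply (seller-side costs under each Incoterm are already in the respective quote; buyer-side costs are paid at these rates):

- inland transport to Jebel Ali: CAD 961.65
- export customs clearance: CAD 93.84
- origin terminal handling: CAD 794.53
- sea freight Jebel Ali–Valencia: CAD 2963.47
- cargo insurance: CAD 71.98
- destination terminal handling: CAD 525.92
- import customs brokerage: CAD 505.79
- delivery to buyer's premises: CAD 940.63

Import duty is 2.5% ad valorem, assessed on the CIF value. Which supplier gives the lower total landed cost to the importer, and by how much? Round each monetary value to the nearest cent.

Supplier A (FCA):
CIF value = FCA price + origin terminal + freight + insurance = 257039.57 + 794.53 + 2963.47 + 71.98 = 260869.55
Import duty = 260869.55 × 2.5% = 6521.74
Buyer bears (A): 794.53 + 2963.47 + 71.98 + 525.92 + 505.79 + 940.63 = 5802.32
Landed cost (A) = invoice 257039.57 + 5802.32 + duty 6521.74 = 269363.63
Supplier B (CIF):
The CIF price already equals the CIF value: 250297.41
Import duty = 250297.41 × 2.5% = 6257.44
Buyer bears (B): 525.92 + 505.79 + 940.63 = 1972.34
Landed cost (B) = invoice 250297.41 + 1972.34 + duty 6257.44 = 258527.19
Difference = |269363.63 − 258527.19| = 10836.44

Supplier B is cheaper by CAD 10836.44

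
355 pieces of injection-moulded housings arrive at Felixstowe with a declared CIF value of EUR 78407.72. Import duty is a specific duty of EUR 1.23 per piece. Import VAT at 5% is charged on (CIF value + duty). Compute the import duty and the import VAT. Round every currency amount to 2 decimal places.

Import duty: EUR 436.65; import VAT: EUR 3942.22

Import duty = 355 × 1.23 = 436.65
VAT base = CIF + duty = 78407.72 + 436.65 = 78844.37
Import VAT = 78844.37 × 5% = 3942.22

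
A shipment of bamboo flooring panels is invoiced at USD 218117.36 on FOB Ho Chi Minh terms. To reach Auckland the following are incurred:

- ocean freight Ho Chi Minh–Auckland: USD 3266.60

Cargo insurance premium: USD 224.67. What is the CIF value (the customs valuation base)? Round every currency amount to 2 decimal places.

CIF value: USD 221608.63

CIF = FOB price + freight + insurance
CIF = 218117.36 + 3266.60 + 224.67 = 221608.63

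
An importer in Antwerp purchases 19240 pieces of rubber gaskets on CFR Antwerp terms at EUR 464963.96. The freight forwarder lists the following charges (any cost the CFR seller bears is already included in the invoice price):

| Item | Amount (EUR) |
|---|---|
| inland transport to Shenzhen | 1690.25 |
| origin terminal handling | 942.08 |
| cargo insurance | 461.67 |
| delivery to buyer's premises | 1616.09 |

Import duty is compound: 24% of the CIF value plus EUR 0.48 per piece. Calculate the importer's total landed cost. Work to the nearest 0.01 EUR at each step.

Total landed cost: EUR 587979.07

CFR: the seller pays costs through ocean freight to the destination port, but not insurance.
Already in the invoice (seller's account under CFR): inland to port, origin terminal — exclude.
CIF value = CFR price + insurance = 464963.96 + 461.67 = 465425.63
Ad valorem component: 465425.63 × 24% = 111702.15
Specific component: 19240 × 0.48 = 9235.20
Import duty = 111702.15 + 9235.20 = 120937.35
Buyer bears: insurance 461.67 + delivery 1616.09 + duty 120937.35 = 123015.11
Landed cost = invoice 464963.96 + 123015.11 = 587979.07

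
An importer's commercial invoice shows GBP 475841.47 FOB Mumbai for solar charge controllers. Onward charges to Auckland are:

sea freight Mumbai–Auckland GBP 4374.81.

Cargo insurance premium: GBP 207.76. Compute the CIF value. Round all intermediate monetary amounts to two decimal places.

CIF value: GBP 480424.04

CIF = FOB price + freight + insurance
CIF = 475841.47 + 4374.81 + 207.76 = 480424.04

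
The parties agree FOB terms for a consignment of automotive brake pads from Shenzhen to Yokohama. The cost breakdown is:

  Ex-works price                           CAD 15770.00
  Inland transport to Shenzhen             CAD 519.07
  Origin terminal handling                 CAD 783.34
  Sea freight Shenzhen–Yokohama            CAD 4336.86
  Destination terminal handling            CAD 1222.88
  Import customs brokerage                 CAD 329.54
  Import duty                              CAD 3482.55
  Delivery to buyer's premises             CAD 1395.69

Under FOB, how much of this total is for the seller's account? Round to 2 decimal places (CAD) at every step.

Seller's account: CAD 17072.41

FOB: the seller bears costs until goods are on board at the origin port; the buyer bears freight, insurance and all costs thereafter.
Seller's account: goods 15770.00 + inland to port 519.07 + origin terminal 783.34 = 17072.41
Buyer's account: freight 4336.86 + destination terminal 1222.88 + brokerage 329.54 + duty 3482.55 + delivery 1395.69 = 10767.52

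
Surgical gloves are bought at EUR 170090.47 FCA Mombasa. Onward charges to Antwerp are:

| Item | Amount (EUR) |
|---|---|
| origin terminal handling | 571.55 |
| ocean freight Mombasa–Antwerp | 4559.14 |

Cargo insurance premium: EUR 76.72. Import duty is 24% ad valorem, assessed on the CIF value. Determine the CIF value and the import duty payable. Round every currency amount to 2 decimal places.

CIF = FCA price + pre-shipment costs + freight + insurance
CIF = 170090.47 + 571.55 + 4559.14 + 76.72 = 175297.88
Import duty = 175297.88 × 24% = 42071.49

CIF value: EUR 175297.88; import duty: EUR 42071.49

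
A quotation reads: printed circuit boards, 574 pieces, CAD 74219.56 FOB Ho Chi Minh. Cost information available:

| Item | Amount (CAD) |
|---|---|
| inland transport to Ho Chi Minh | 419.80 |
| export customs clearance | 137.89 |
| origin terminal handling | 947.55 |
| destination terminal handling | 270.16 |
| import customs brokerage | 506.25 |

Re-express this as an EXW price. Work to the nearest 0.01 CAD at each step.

EXW price: CAD 72714.32

Not relevant to the conversion: brokerage, destination terminal — on the buyer under both terms; not part of either seller's price.
From FOB to EXW, the seller no longer bears: inland to port, export clearance, origin terminal.
EXW price = 74219.56 − 419.80 − 137.89 − 947.55 = 72714.32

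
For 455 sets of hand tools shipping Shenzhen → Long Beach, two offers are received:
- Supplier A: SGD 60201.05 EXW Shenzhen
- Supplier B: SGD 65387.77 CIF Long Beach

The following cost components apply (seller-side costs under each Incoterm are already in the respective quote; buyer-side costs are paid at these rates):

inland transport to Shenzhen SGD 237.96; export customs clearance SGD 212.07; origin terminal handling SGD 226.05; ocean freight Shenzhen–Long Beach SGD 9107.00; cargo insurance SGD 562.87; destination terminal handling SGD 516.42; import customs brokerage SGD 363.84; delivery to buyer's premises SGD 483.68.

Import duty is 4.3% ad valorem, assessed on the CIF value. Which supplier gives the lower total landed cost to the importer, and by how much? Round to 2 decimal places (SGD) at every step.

Supplier B is cheaper by SGD 5381.08

Supplier A (EXW):
CIF value = EXW price + inland to port + export clearance + origin terminal + freight + insurance = 60201.05 + 237.96 + 212.07 + 226.05 + 9107.00 + 562.87 = 70547.00
Import duty = 70547.00 × 4.3% = 3033.52
Buyer bears (A): 237.96 + 212.07 + 226.05 + 9107.00 + 562.87 + 516.42 + 363.84 + 483.68 = 11709.89
Landed cost (A) = invoice 60201.05 + 11709.89 + duty 3033.52 = 74944.46
Supplier B (CIF):
The CIF price already equals the CIF value: 65387.77
Import duty = 65387.77 × 4.3% = 2811.67
Buyer bears (B): 516.42 + 363.84 + 483.68 = 1363.94
Landed cost (B) = invoice 65387.77 + 1363.94 + duty 2811.67 = 69563.38
Difference = |74944.46 − 69563.38| = 5381.08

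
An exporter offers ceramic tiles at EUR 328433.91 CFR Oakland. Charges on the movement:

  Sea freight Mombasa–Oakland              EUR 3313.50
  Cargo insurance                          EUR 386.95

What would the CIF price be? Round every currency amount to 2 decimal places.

Not relevant to the conversion: freight — on the seller under both CFR and CIF; already in the CFR price and stays in the CIF price.
From CFR to CIF, the seller additionally bears: insurance.
CIF price = 328433.91 + 386.95 = 328820.86

CIF price: EUR 328820.86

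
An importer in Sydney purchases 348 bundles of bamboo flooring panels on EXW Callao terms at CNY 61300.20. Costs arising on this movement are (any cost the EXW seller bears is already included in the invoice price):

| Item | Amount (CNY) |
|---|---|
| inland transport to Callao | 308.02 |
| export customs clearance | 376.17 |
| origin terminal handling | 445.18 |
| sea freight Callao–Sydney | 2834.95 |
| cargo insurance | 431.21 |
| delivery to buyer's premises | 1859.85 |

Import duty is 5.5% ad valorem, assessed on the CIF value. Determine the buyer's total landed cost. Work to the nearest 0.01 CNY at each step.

EXW: the seller makes goods available at their premises; the buyer bears all onward costs.
CIF value = EXW price + inland to port + export clearance + origin terminal + freight + insurance = 61300.20 + 308.02 + 376.17 + 445.18 + 2834.95 + 431.21 = 65695.73
Import duty = 65695.73 × 5.5% = 3613.27
Buyer bears: inland to port 308.02 + export clearance 376.17 + origin terminal 445.18 + freight 2834.95 + insurance 431.21 + delivery 1859.85 + duty 3613.27 = 9868.65
Landed cost = invoice 61300.20 + 9868.65 = 71168.85

Total landed cost: CNY 71168.85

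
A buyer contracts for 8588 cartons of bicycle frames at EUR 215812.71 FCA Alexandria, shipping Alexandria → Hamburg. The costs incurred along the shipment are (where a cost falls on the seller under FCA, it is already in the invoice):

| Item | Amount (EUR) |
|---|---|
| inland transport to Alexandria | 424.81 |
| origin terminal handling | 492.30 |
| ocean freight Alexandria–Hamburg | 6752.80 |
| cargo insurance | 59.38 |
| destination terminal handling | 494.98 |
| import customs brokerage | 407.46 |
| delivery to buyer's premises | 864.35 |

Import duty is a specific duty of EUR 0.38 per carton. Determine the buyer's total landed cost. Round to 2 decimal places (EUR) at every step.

Total landed cost: EUR 228147.42

FCA: the seller delivers export-cleared goods to the carrier; the buyer bears costs from that point.
Already in the invoice (seller's account under FCA): inland to port — exclude.
CIF value = FCA price + origin terminal + freight + insurance = 215812.71 + 492.30 + 6752.80 + 59.38 = 223117.19
Import duty = 8588 × 0.38 = 3263.44
Buyer bears: origin terminal 492.30 + freight 6752.80 + insurance 59.38 + destination terminal 494.98 + brokerage 407.46 + delivery 864.35 + duty 3263.44 = 12334.71
Landed cost = invoice 215812.71 + 12334.71 = 228147.42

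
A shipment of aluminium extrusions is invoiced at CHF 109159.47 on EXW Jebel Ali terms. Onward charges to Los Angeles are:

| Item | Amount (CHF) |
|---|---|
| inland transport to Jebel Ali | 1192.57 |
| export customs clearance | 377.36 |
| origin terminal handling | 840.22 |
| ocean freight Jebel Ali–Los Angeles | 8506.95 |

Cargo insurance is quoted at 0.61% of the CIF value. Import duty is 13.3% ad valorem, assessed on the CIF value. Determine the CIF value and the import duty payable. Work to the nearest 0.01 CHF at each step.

Let C be the CIF value. C = EXW price + pre-shipment costs + freight + 0.61% × C
C − 0.61% × C = 109159.47 + 1192.57 + 377.36 + 840.22 + 8506.95
0.9939 × C = 120076.57
C = 120076.57 / 0.9939 = 120813.53
Insurance premium = 0.61% × 120813.53 = 736.96
Import duty = 120813.53 × 13.3% = 16068.20

CIF value: CHF 120813.53; import duty: CHF 16068.20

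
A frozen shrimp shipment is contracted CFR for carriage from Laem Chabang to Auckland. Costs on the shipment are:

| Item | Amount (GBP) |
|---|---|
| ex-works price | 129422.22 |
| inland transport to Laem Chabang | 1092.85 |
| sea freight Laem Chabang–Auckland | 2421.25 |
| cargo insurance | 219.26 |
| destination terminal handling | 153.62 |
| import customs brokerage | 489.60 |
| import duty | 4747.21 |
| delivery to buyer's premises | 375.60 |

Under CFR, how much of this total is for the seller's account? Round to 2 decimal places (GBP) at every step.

Seller's account: GBP 132936.32

CFR: the seller pays costs through ocean freight to the destination port, but not insurance.
Seller's account: goods 129422.22 + inland to port 1092.85 + freight 2421.25 = 132936.32
Buyer's account: insurance 219.26 + destination terminal 153.62 + brokerage 489.60 + duty 4747.21 + delivery 375.60 = 5985.29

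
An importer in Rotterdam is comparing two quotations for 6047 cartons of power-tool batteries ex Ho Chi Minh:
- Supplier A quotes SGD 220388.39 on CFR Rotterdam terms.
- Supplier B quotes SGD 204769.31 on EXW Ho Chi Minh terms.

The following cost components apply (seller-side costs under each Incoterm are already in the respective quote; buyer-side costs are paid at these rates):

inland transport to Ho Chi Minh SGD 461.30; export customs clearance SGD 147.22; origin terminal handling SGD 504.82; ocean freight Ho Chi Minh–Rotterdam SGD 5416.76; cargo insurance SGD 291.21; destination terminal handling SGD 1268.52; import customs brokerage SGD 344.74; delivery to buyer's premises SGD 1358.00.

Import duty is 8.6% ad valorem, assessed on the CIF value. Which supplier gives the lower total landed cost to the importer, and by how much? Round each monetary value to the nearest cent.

Supplier B is cheaper by SGD 9870.64

Supplier A (CFR):
CIF value = CFR price + insurance = 220388.39 + 291.21 = 220679.60
Import duty = 220679.60 × 8.6% = 18978.45
Buyer bears (A): 291.21 + 1268.52 + 344.74 + 1358.00 = 3262.47
Landed cost (A) = invoice 220388.39 + 3262.47 + duty 18978.45 = 242629.31
Supplier B (EXW):
CIF value = EXW price + inland to port + export clearance + origin terminal + freight + insurance = 204769.31 + 461.30 + 147.22 + 504.82 + 5416.76 + 291.21 = 211590.62
Import duty = 211590.62 × 8.6% = 18196.79
Buyer bears (B): 461.30 + 147.22 + 504.82 + 5416.76 + 291.21 + 1268.52 + 344.74 + 1358.00 = 9792.57
Landed cost (B) = invoice 204769.31 + 9792.57 + duty 18196.79 = 232758.67
Difference = |242629.31 − 232758.67| = 9870.64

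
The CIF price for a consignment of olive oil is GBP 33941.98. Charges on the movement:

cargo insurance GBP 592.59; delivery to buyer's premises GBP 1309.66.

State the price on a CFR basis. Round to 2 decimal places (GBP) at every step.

Not relevant to the conversion: delivery — on the buyer under both terms; not part of either seller's price.
From CIF to CFR, the seller no longer bears: insurance.
CFR price = 33941.98 − 592.59 = 33349.39

CFR price: GBP 33349.39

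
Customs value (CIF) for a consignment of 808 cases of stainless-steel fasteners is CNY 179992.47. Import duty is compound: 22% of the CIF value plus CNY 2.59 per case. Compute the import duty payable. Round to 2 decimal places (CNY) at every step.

Import duty: CNY 41691.06

Ad valorem component: 179992.47 × 22% = 39598.34
Specific component: 808 × 2.59 = 2092.72
Import duty = 39598.34 + 2092.72 = 41691.06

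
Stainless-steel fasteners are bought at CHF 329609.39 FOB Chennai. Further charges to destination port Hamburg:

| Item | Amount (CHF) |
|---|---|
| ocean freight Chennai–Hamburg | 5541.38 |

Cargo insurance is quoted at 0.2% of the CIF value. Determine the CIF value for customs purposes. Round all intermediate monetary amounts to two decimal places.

CIF value: CHF 335822.41

Let C be the CIF value. C = FOB price + freight + 0.2% × C
C − 0.2% × C = 329609.39 + 5541.38
0.998 × C = 335150.77
C = 335150.77 / 0.998 = 335822.41
Insurance premium = 0.2% × 335822.41 = 671.64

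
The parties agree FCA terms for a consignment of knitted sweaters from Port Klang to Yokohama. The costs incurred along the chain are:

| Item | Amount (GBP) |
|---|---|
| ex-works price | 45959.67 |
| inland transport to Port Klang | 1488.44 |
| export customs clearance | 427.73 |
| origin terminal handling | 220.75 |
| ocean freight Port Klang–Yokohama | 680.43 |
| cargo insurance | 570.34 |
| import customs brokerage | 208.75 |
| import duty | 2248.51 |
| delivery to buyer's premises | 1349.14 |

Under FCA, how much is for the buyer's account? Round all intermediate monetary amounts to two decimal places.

FCA: the seller delivers export-cleared goods to the carrier; the buyer bears costs from that point.
Seller's account: goods 45959.67 + inland to port 1488.44 + export clearance 427.73 = 47875.84
Buyer's account: origin terminal 220.75 + freight 680.43 + insurance 570.34 + brokerage 208.75 + duty 2248.51 + delivery 1349.14 = 5277.92

Buyer's account: GBP 5277.92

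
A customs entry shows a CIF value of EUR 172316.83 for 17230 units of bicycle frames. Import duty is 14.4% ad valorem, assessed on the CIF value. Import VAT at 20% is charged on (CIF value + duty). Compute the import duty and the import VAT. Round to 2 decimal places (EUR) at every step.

Import duty = 172316.83 × 14.4% = 24813.62
VAT base = CIF + duty = 172316.83 + 24813.62 = 197130.45
Import VAT = 197130.45 × 20% = 39426.09

Import duty: EUR 24813.62; import VAT: EUR 39426.09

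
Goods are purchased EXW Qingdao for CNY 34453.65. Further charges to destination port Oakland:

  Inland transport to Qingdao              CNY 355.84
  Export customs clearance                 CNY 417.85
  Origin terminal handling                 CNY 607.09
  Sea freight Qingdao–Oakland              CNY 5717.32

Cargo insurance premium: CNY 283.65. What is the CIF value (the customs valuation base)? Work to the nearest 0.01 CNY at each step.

CIF value: CNY 41835.40

CIF = EXW price + pre-shipment costs + freight + insurance
CIF = 34453.65 + 355.84 + 417.85 + 607.09 + 5717.32 + 283.65 = 41835.40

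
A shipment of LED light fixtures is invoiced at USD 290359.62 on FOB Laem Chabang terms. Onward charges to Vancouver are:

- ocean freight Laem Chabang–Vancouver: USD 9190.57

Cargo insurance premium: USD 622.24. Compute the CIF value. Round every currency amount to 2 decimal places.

CIF = FOB price + freight + insurance
CIF = 290359.62 + 9190.57 + 622.24 = 300172.43

CIF value: USD 300172.43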